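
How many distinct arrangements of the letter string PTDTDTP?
7! / (2! × 2! × 3!) = 210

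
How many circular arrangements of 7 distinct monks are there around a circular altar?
Circular: fix one position, arrange the rest. (7-1)! = 720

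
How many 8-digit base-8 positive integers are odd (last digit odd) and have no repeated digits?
Last∈{1,3,5,7}. Last=0: 0. Last nonzero: 4×6×P(6,6) = 17280. Total = 17280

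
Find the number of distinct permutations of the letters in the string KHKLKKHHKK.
10! / (6! × 3! × 1!) = 840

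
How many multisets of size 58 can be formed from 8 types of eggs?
C(58+8-1, 8-1) = C(65, 7) = 696190560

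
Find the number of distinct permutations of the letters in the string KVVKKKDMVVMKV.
13! / (5! × 5! × 2! × 1!) = 216216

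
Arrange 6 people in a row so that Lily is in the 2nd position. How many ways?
Fix one position: (6-1)! = 120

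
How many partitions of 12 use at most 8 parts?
By conjugation, equals partitions of 12 into parts ≤ 8. Let r_j(i) = number of partitions of i into parts ≤ j, for i = 0..12. r_1(i) = 1 for all i; r_j(i) = r_{j-1}(i) + r_j(i-j). Rows j = 2..8: ≤2: 1 1 2 2 3 3 4 4 5 5 6 6 7; ≤3: 1 1 2 3 4 5 7 8 10 12 14 16 19; ≤4: 1 1 2 3 5 6 9 11 15 18 23 27 34; ≤5: 1 1 2 3 5 7 10 13 18 23 30 37 47; ≤6: 1 1 2 3 5 7 11 14 20 26 35 44 58; ≤7: 1 1 2 3 5 7 11 15 21 28 38 49 65; ≤8: 1 1 2 3 5 7 11 15 22 29 40 52 70. r_8(12) = 70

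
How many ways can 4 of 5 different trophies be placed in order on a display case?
P(5,4) = 5!/(5-4)! = 120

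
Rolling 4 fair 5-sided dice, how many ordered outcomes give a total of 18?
Coefficient of x^18 in (x + x² + ... + x^5)^4. By inclusion-exclusion on dice exceeding 5: Σ_j (-1)^j C(4,j)·C(18-1-5j, 3) = C(4,0)·C(17,3) - C(4,1)·C(12,3) + C(4,2)·C(7,3) = 1·680 - 4·220 + 6·35 = 10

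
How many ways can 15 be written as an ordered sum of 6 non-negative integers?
C(15+6-1, 6-1) = C(20, 5) = 15504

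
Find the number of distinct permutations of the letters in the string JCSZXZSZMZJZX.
13! / (2! × 5! × 2! × 1! × 2! × 1!) = 6486480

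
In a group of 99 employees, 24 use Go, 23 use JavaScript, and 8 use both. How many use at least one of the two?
|A∪B| = |A| + |B| - |A∩B| = 24 + 23 - 8 = 39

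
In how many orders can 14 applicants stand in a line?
14! = 87178291200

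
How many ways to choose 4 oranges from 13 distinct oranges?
C(13,4) = 13!/(4!×9!) = 715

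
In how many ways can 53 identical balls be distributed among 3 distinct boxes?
C(53+3-1, 3-1) = C(55, 2) = 1485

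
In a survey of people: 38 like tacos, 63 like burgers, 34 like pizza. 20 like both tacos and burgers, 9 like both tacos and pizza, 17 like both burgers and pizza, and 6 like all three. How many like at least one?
|A∪B∪C| = 38+63+34-20-9-17+6 = 95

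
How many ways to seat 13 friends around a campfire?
Circular: fix one position, arrange the rest. (13-1)! = 479001600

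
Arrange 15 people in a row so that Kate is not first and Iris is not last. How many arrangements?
By inclusion-exclusion: 15! - 2×(15-1)! + (15-2)! = 1307674368000 - 174356582400 + 6227020800 = 1139544806400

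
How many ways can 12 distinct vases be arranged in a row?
12! = 479001600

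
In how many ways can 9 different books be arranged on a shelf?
9! = 362880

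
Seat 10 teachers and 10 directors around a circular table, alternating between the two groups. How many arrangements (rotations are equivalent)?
Fix one of the teachers: (10-1)! ways for the remaining teachers, × 10! ways for the directors = 362880 × 3628800 = 1316818944000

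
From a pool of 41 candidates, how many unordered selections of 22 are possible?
C(41,22) = 41!/(22!×19!) = 244662670200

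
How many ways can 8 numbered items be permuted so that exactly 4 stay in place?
Choose the 4 fixed points C(8,4) = 70, derange the rest: !4 = Σ_{j=0}^{4} (-1)^j·4!/j! = 24 - 24 + 12 - 4 + 1 = 9. Product = 70 × 9 = 630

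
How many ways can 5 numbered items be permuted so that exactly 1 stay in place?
Choose the 1 fixed point C(5,1) = 5, derange the rest: !4 = Σ_{j=0}^{4} (-1)^j·4!/j! = 24 - 24 + 12 - 4 + 1 = 9. Product = 5 × 9 = 45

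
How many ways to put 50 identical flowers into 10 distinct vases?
C(50+10-1, 10-1) = C(59, 9) = 12565671261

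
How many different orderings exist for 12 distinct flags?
12! = 479001600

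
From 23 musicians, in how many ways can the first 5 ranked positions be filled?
P(23,5) = 23!/(23-5)! = 4037880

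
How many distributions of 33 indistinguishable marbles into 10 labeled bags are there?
C(33+10-1, 10-1) = C(42, 9) = 445891810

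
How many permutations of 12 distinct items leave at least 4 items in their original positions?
Exactly j fixed points: C(12,j)·!(12-j); sum over j ≥ 4 (derangement numbers via !m = (m-1)·(!(m-1) + !(m-2)): !0..!8 = 1, 0, 1, 2, 9, 44, 265, 1854, 14833). Σ_{j=4}^{12} C(12,j)·!(12-j) = C(12,4)·!8 + C(12,5)·!7 + C(12,6)·!6 + C(12,7)·!5 + C(12,8)·!4 + C(12,9)·!3 + C(12,10)·!2 + C(12,11)·!1 + C(12,12)·!0 = 495·14833 + 792·1854 + 924·265 + 792·44 + 495·9 + 220·2 + 66·1 + 12·0 + 1·1 = 9095373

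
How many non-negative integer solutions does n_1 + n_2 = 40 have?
C(40+2-1, 2-1) = C(41, 1) = 41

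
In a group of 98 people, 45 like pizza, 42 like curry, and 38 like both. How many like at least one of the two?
|A∪B| = |A| + |B| - |A∩B| = 45 + 42 - 38 = 49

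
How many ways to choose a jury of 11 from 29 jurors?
C(29,11) = 29!/(11!×18!) = 34597290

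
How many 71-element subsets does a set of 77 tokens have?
C(77,71) = 77!/(71!×6!) = 237093780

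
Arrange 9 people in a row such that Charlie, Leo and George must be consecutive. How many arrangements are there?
Treat the 3 as one block: (9-3+1)! × 3! = 5040 × 6 = 30240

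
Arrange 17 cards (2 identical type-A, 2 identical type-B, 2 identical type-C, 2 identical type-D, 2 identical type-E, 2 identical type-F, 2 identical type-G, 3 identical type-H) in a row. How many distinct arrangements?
17! / (2! × 2! × 2! × 2! × 2! × 2! × 2! × 3!) = 463134672000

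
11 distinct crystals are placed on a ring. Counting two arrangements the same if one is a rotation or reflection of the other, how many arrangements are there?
(11-1)!/2 = 3628800/2 = 1814400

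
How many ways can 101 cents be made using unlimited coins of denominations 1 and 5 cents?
Coefficient of x^101 in 1/(1-x^1) · 1/(1-x^5). Use j coins of 5 for j = 0..⌊101/5⌋ = 20, the rest in 1s: 20 + 1 = 21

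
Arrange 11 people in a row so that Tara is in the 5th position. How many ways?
Fix one position: (11-1)! = 3628800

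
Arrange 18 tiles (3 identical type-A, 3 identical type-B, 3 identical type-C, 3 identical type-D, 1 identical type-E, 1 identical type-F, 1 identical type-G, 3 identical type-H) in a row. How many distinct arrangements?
18! / (3! × 3! × 3! × 3! × 1! × 1! × 1! × 3!) = 823350528000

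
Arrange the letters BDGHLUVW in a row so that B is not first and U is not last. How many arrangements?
By inclusion-exclusion: 8! - 2×(8-1)! + (8-2)! = 40320 - 10080 + 720 = 30960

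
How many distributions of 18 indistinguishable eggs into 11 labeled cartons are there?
C(18+11-1, 11-1) = C(28, 10) = 13123110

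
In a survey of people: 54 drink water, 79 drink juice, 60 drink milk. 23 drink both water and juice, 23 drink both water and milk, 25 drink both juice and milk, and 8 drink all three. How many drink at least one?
|A∪B∪C| = 54+79+60-23-23-25+8 = 130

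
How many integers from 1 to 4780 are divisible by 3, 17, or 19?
⌊4780/3⌋+⌊4780/17⌋+⌊4780/19⌋ - ⌊4780/51⌋-⌊4780/57⌋-⌊4780/323⌋ + ⌊4780/969⌋ = 1593+281+251 - 93-83-14 + 4 = 1939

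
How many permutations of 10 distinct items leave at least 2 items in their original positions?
Exactly j fixed points: C(10,j)·!(10-j); sum over j ≥ 2 (derangement numbers via !m = (m-1)·(!(m-1) + !(m-2)): !0..!8 = 1, 0, 1, 2, 9, 44, 265, 1854, 14833). Σ_{j=2}^{10} C(10,j)·!(10-j) = C(10,2)·!8 + C(10,3)·!7 + C(10,4)·!6 + C(10,5)·!5 + C(10,6)·!4 + C(10,7)·!3 + C(10,8)·!2 + C(10,9)·!1 + C(10,10)·!0 = 45·14833 + 120·1854 + 210·265 + 252·44 + 210·9 + 120·2 + 45·1 + 10·0 + 1·1 = 958879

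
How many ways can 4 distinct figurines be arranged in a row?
4! = 24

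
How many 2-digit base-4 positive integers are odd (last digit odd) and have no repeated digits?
Last∈{1,3}. Last=0: 0. Last nonzero: 2×2×P(2,0) = 4. Total = 4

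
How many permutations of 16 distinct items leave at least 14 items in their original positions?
Exactly j fixed points: C(16,j)·!(16-j); sum over j ≥ 14 (derangement numbers via !m = (m-1)·(!(m-1) + !(m-2)): !0..!2 = 1, 0, 1). Σ_{j=14}^{16} C(16,j)·!(16-j) = C(16,14)·!2 + C(16,15)·!1 + C(16,16)·!0 = 120·1 + 16·0 + 1·1 = 121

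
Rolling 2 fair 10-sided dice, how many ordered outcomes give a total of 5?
Coefficient of x^5 in (x + x² + ... + x^10)^2. By inclusion-exclusion on dice exceeding 10: Σ_j (-1)^j C(2,j)·C(5-1-10j, 1) = C(2,0)·C(4,1) = 1·4 = 4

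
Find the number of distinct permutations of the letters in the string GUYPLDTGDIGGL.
13! / (2! × 1! × 1! × 4! × 2! × 1! × 1! × 1!) = 64864800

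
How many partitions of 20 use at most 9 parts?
By conjugation, equals partitions of 20 into parts ≤ 9. Let r_j(i) = number of partitions of i into parts ≤ j, for i = 0..20. r_1(i) = 1 for all i; r_j(i) = r_{j-1}(i) + r_j(i-j). Rows j = 2..9: ≤2: 1 1 2 2 3 3 4 4 5 5 6 6 7 7 8 8 9 9 10 10 11; ≤3: 1 1 2 3 4 5 7 8 10 12 14 16 19 21 24 27 30 33 37 40 44; ≤4: 1 1 2 3 5 6 9 11 15 18 23 27 34 39 47 54 64 72 84 94 108; ≤5: 1 1 2 3 5 7 10 13 18 23 30 37 47 57 70 84 101 119 141 164 192; ≤6: 1 1 2 3 5 7 11 14 20 26 35 44 58 71 90 110 136 163 199 235 282; ≤7: 1 1 2 3 5 7 11 15 21 28 38 49 65 82 105 131 164 201 248 300 364; ≤8: 1 1 2 3 5 7 11 15 22 29 40 52 70 89 116 146 186 230 288 352 434; ≤9: 1 1 2 3 5 7 11 15 22 30 41 54 73 94 123 157 201 252 318 393 488. r_9(20) = 488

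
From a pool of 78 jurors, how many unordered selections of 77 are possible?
C(78,77) = 78!/(77!×1!) = 78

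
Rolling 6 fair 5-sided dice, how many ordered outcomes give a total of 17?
Coefficient of x^17 in (x + x² + ... + x^5)^6. By inclusion-exclusion on dice exceeding 5: Σ_j (-1)^j C(6,j)·C(17-1-5j, 5) = C(6,0)·C(16,5) - C(6,1)·C(11,5) + C(6,2)·C(6,5) = 1·4368 - 6·462 + 15·6 = 1686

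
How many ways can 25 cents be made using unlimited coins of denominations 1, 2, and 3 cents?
Coefficient of x^25 in 1/(1-x^1) · 1/(1-x^2) · 1/(1-x^3). Case on j = number of 3-cent coins (j = 0..8); remainder r = 25 - 3j is made from {1,2} in ⌊r/2⌋+1 ways. r = 25, 22, 19, 16, 13, 10, 7, 4, 1 → 13 + 12 + 10 + 9 + 7 + 6 + 4 + 3 + 1 = 65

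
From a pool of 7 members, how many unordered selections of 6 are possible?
C(7,6) = 7!/(6!×1!) = 7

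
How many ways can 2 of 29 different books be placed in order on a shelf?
P(29,2) = 29!/(29-2)! = 812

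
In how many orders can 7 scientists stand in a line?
7! = 5040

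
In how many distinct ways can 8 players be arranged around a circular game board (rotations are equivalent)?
Circular: fix one position, arrange the rest. (8-1)! = 5040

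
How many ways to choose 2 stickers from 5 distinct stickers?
C(5,2) = 5!/(2!×3!) = 10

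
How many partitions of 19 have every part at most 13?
Let r_j(i) = number of partitions of i into parts ≤ j, for i = 0..19. r_1(i) = 1 for all i; r_j(i) = r_{j-1}(i) + r_j(i-j). Rows j = 2..13: ≤2: 1 1 2 2 3 3 4 4 5 5 6 6 7 7 8 8 9 9 10 10; ≤3: 1 1 2 3 4 5 7 8 10 12 14 16 19 21 24 27 30 33 37 40; ≤4: 1 1 2 3 5 6 9 11 15 18 23 27 34 39 47 54 64 72 84 94; ≤5: 1 1 2 3 5 7 10 13 18 23 30 37 47 57 70 84 101 119 141 164; ≤6: 1 1 2 3 5 7 11 14 20 26 35 44 58 71 90 110 136 163 199 235; ≤7: 1 1 2 3 5 7 11 15 21 28 38 49 65 82 105 131 164 201 248 300; ≤8: 1 1 2 3 5 7 11 15 22 29 40 52 70 89 116 146 186 230 288 352; ≤9: 1 1 2 3 5 7 11 15 22 30 41 54 73 94 123 157 201 252 318 393; ≤10: 1 1 2 3 5 7 11 15 22 30 42 55 75 97 128 164 212 267 340 423; ≤11: 1 1 2 3 5 7 11 15 22 30 42 56 76 99 131 169 219 278 355 445; ≤12: 1 1 2 3 5 7 11 15 22 30 42 56 77 100 133 172 224 285 366 460; ≤13: 1 1 2 3 5 7 11 15 22 30 42 56 77 101 134 174 227 290 373 471. r_13(19) = 471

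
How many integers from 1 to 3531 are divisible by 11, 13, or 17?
⌊3531/11⌋+⌊3531/13⌋+⌊3531/17⌋ - ⌊3531/143⌋-⌊3531/187⌋-⌊3531/221⌋ + ⌊3531/2431⌋ = 321+271+207 - 24-18-15 + 1 = 743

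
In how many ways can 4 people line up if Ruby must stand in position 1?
Fix one position: (4-1)! = 6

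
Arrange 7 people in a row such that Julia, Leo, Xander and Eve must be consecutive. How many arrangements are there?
Treat the 4 as one block: (7-4+1)! × 4! = 24 × 24 = 576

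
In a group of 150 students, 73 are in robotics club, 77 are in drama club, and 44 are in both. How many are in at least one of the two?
|A∪B| = |A| + |B| - |A∩B| = 73 + 77 - 44 = 106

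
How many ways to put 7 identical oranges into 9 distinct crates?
C(7+9-1, 9-1) = C(15, 8) = 6435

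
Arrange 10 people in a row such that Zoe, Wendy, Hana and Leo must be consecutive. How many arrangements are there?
Treat the 4 as one block: (10-4+1)! × 4! = 5040 × 24 = 120960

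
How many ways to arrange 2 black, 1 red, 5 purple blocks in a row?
8! / (2! × 1! × 5!) = 168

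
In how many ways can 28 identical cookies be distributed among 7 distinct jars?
C(28+7-1, 7-1) = C(34, 6) = 1344904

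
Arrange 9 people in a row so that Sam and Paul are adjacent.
Treat as block: (9-1)! × 2! = 40320 × 2 = 80640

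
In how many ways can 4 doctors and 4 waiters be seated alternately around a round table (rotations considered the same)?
Fix one of the doctors: (4-1)! ways for the remaining doctors, × 4! ways for the waiters = 6 × 24 = 144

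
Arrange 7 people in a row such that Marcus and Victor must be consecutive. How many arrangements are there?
Treat the 2 as one block: (7-2+1)! × 2! = 720 × 2 = 1440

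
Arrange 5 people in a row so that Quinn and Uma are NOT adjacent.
Total - adjacent = 5! - (5-1)!×2 = 120 - 48 = 72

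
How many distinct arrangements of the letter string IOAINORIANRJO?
13! / (2! × 3! × 3! × 2! × 1! × 2!) = 21621600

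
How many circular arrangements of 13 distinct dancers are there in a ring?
Circular: fix one position, arrange the rest. (13-1)! = 479001600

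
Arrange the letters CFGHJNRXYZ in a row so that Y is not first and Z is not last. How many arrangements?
By inclusion-exclusion: 10! - 2×(10-1)! + (10-2)! = 3628800 - 725760 + 40320 = 2943360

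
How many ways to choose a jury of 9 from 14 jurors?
C(14,9) = 14!/(9!×5!) = 2002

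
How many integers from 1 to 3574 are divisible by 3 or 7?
⌊3574/3⌋ + ⌊3574/7⌋ - ⌊3574/21⌋ = 1191 + 510 - 170 = 1531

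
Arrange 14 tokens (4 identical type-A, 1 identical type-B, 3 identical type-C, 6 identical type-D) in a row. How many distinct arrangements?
14! / (4! × 1! × 3! × 6!) = 840840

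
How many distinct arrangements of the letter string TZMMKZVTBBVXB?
13! / (2! × 1! × 2! × 1! × 2! × 2! × 3!) = 64864800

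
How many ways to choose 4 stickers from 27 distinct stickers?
C(27,4) = 27!/(4!×23!) = 17550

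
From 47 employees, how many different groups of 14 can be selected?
C(47,14) = 47!/(14!×33!) = 341643774795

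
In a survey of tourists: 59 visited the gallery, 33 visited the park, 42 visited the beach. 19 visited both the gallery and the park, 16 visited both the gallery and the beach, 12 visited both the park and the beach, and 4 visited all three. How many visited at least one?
|A∪B∪C| = 59+33+42-19-16-12+4 = 91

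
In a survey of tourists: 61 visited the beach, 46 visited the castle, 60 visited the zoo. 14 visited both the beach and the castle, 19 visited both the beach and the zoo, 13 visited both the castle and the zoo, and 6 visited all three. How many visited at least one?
|A∪B∪C| = 61+46+60-14-19-13+6 = 127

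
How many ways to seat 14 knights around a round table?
Circular: fix one position, arrange the rest. (14-1)! = 6227020800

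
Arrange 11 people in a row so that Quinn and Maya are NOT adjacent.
Total - adjacent = 11! - (11-1)!×2 = 39916800 - 7257600 = 32659200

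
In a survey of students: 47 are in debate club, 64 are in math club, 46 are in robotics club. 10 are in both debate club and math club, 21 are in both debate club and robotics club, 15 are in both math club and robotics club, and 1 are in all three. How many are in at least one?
|A∪B∪C| = 47+64+46-10-21-15+1 = 112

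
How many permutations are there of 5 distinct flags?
5! = 120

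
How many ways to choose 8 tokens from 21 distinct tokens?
C(21,8) = 21!/(8!×13!) = 203490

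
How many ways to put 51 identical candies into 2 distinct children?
C(51+2-1, 2-1) = C(52, 1) = 52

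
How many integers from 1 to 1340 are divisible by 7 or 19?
⌊1340/7⌋ + ⌊1340/19⌋ - ⌊1340/133⌋ = 191 + 70 - 10 = 251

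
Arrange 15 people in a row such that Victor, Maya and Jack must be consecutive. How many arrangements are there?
Treat the 3 as one block: (15-3+1)! × 3! = 6227020800 × 6 = 37362124800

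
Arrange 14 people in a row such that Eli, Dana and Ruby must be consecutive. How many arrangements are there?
Treat the 3 as one block: (14-3+1)! × 3! = 479001600 × 6 = 2874009600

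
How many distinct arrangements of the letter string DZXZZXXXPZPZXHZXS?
17! / (1! × 1! × 6! × 1! × 2! × 6!) = 343062720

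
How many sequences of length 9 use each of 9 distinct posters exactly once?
9! = 362880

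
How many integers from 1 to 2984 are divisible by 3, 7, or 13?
⌊2984/3⌋+⌊2984/7⌋+⌊2984/13⌋ - ⌊2984/21⌋-⌊2984/39⌋-⌊2984/91⌋ + ⌊2984/273⌋ = 994+426+229 - 142-76-32 + 10 = 1409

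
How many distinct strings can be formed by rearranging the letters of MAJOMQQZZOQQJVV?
15! / (1! × 2! × 2! × 4! × 2! × 2! × 2!) = 1702701000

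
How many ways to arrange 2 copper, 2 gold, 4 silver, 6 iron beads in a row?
14! / (2! × 2! × 4! × 6!) = 1261260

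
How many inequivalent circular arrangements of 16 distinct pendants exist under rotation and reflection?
(16-1)!/2 = 1307674368000/2 = 653837184000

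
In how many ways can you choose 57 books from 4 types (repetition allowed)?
C(57+4-1, 4-1) = C(60, 3) = 34220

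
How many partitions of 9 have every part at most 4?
Let r_j(i) = number of partitions of i into parts ≤ j, for i = 0..9. r_1(i) = 1 for all i; r_j(i) = r_{j-1}(i) + r_j(i-j). Rows j = 2..4: ≤2: 1 1 2 2 3 3 4 4 5 5; ≤3: 1 1 2 3 4 5 7 8 10 12; ≤4: 1 1 2 3 5 6 9 11 15 18. r_4(9) = 18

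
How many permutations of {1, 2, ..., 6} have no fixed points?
!6 = Σ_{j=0}^{6} (-1)^j·6!/j! = 720 - 720 + 360 - 120 + 30 - 6 + 1 = 265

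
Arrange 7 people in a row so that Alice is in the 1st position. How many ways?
Fix one position: (7-1)! = 720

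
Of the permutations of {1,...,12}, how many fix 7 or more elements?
Exactly j fixed points: C(12,j)·!(12-j); sum over j ≥ 7 (derangement numbers via !m = (m-1)·(!(m-1) + !(m-2)): !0..!5 = 1, 0, 1, 2, 9, 44). Σ_{j=7}^{12} C(12,j)·!(12-j) = C(12,7)·!5 + C(12,8)·!4 + C(12,9)·!3 + C(12,10)·!2 + C(12,11)·!1 + C(12,12)·!0 = 792·44 + 495·9 + 220·2 + 66·1 + 12·0 + 1·1 = 39810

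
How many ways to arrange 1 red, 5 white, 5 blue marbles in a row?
11! / (1! × 5! × 5!) = 2772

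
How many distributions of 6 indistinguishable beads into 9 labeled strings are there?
C(6+9-1, 9-1) = C(14, 8) = 3003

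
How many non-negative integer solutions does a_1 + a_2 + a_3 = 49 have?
C(49+3-1, 3-1) = C(51, 2) = 1275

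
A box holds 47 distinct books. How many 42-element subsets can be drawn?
C(47,42) = 47!/(42!×5!) = 1533939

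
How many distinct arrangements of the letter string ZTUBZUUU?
8! / (4! × 2! × 1! × 1!) = 840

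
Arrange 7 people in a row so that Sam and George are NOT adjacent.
Total - adjacent = 7! - (7-1)!×2 = 5040 - 1440 = 3600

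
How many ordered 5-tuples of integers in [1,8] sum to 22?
Coefficient of x^22 in (x + x² + ... + x^8)^5. By inclusion-exclusion on dice exceeding 8: Σ_j (-1)^j C(5,j)·C(22-1-8j, 4) = C(5,0)·C(21,4) - C(5,1)·C(13,4) + C(5,2)·C(5,4) = 1·5985 - 5·715 + 10·5 = 2460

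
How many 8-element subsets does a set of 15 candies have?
C(15,8) = 15!/(8!×7!) = 6435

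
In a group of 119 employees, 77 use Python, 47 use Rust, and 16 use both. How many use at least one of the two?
|A∪B| = |A| + |B| - |A∩B| = 77 + 47 - 16 = 108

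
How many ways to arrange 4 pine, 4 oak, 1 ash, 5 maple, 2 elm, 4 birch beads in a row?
20! / (4! × 4! × 1! × 5! × 2! × 4!) = 733296564000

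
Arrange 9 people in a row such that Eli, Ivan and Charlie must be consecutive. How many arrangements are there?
Treat the 3 as one block: (9-3+1)! × 3! = 5040 × 6 = 30240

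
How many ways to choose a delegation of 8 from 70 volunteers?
C(70,8) = 70!/(8!×62!) = 9440350920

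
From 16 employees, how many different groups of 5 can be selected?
C(16,5) = 16!/(5!×11!) = 4368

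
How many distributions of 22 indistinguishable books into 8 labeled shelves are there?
C(22+8-1, 8-1) = C(29, 7) = 1560780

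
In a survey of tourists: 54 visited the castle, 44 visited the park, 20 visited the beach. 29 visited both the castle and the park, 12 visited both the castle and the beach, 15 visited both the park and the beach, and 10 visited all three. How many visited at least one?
|A∪B∪C| = 54+44+20-29-12-15+10 = 72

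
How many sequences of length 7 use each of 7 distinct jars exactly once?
7! = 5040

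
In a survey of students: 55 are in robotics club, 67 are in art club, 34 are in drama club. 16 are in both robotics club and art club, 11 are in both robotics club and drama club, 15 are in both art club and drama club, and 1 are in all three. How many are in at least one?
|A∪B∪C| = 55+67+34-16-11-15+1 = 115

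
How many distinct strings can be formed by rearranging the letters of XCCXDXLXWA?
10! / (4! × 2! × 1! × 1! × 1! × 1!) = 75600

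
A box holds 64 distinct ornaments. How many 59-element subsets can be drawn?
C(64,59) = 64!/(59!×5!) = 7624512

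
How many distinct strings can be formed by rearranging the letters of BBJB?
4! / (1! × 3!) = 4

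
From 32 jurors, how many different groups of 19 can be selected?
C(32,19) = 32!/(19!×13!) = 347373600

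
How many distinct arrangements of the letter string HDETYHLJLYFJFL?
14! / (2! × 3! × 1! × 2! × 2! × 1! × 1! × 2!) = 908107200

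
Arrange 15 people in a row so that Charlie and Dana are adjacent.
Treat as block: (15-1)! × 2! = 87178291200 × 2 = 174356582400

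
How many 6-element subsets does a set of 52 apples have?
C(52,6) = 52!/(6!×46!) = 20358520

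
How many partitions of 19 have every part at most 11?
Let r_j(i) = number of partitions of i into parts ≤ j, for i = 0..19. r_1(i) = 1 for all i; r_j(i) = r_{j-1}(i) + r_j(i-j). Rows j = 2..11: ≤2: 1 1 2 2 3 3 4 4 5 5 6 6 7 7 8 8 9 9 10 10; ≤3: 1 1 2 3 4 5 7 8 10 12 14 16 19 21 24 27 30 33 37 40; ≤4: 1 1 2 3 5 6 9 11 15 18 23 27 34 39 47 54 64 72 84 94; ≤5: 1 1 2 3 5 7 10 13 18 23 30 37 47 57 70 84 101 119 141 164; ≤6: 1 1 2 3 5 7 11 14 20 26 35 44 58 71 90 110 136 163 199 235; ≤7: 1 1 2 3 5 7 11 15 21 28 38 49 65 82 105 131 164 201 248 300; ≤8: 1 1 2 3 5 7 11 15 22 29 40 52 70 89 116 146 186 230 288 352; ≤9: 1 1 2 3 5 7 11 15 22 30 41 54 73 94 123 157 201 252 318 393; ≤10: 1 1 2 3 5 7 11 15 22 30 42 55 75 97 128 164 212 267 340 423; ≤11: 1 1 2 3 5 7 11 15 22 30 42 56 76 99 131 169 219 278 355 445. r_11(19) = 445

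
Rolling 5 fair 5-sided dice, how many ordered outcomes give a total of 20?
Coefficient of x^20 in (x + x² + ... + x^5)^5. By inclusion-exclusion on dice exceeding 5: Σ_j (-1)^j C(5,j)·C(20-1-5j, 4) = C(5,0)·C(19,4) - C(5,1)·C(14,4) + C(5,2)·C(9,4) - C(5,3)·C(4,4) = 1·3876 - 5·1001 + 10·126 - 10·1 = 121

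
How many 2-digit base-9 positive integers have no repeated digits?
First digit: 8 choices (nonzero). Then descending: 8 × 8 = 64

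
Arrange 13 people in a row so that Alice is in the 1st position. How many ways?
Fix one position: (13-1)! = 479001600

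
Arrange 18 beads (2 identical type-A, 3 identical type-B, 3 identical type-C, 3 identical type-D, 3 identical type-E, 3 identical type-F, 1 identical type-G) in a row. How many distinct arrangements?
18! / (2! × 3! × 3! × 3! × 3! × 3! × 1!) = 411675264000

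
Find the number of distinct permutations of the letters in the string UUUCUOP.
7! / (4! × 1! × 1! × 1!) = 210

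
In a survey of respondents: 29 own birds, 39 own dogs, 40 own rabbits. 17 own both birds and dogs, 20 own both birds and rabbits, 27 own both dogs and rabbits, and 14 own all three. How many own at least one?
|A∪B∪C| = 29+39+40-17-20-27+14 = 58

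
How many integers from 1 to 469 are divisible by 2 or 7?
⌊469/2⌋ + ⌊469/7⌋ - ⌊469/14⌋ = 234 + 67 - 33 = 268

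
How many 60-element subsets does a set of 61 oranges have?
C(61,60) = 61!/(60!×1!) = 61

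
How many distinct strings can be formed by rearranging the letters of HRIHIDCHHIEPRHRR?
16! / (1! × 5! × 1! × 4! × 3! × 1! × 1!) = 1210809600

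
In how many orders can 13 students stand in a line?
13! = 6227020800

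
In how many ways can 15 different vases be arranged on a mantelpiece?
15! = 1307674368000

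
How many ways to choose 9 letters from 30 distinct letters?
C(30,9) = 30!/(9!×21!) = 14307150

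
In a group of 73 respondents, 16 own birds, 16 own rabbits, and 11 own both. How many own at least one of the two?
|A∪B| = |A| + |B| - |A∩B| = 16 + 16 - 11 = 21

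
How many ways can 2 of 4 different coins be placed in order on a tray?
P(4,2) = 4!/(4-2)! = 12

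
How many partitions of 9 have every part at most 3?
Let r_j(i) = number of partitions of i into parts ≤ j, for i = 0..9. r_1(i) = 1 for all i; r_j(i) = r_{j-1}(i) + r_j(i-j). Rows j = 2..3: ≤2: 1 1 2 2 3 3 4 4 5 5; ≤3: 1 1 2 3 4 5 7 8 10 12. r_3(9) = 12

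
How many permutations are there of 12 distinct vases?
12! = 479001600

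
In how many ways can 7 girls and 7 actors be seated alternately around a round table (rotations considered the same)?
Fix one of the girls: (7-1)! ways for the remaining girls, × 7! ways for the actors = 720 × 5040 = 3628800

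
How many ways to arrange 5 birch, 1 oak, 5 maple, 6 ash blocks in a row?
17! / (5! × 1! × 5! × 6!) = 34306272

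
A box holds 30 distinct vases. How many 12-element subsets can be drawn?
C(30,12) = 30!/(12!×18!) = 86493225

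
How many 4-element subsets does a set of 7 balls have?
C(7,4) = 7!/(4!×3!) = 35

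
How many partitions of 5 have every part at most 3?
Let r_j(i) = number of partitions of i into parts ≤ j, for i = 0..5. r_1(i) = 1 for all i; r_j(i) = r_{j-1}(i) + r_j(i-j). Rows j = 2..3: ≤2: 1 1 2 2 3 3; ≤3: 1 1 2 3 4 5. r_3(5) = 5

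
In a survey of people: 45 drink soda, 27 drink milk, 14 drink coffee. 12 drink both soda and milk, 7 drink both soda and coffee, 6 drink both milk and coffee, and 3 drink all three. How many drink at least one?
|A∪B∪C| = 45+27+14-12-7-6+3 = 64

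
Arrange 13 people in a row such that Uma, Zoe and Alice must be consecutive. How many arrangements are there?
Treat the 3 as one block: (13-3+1)! × 3! = 39916800 × 6 = 239500800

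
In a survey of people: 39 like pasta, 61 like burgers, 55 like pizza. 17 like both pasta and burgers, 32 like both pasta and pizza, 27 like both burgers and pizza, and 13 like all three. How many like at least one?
|A∪B∪C| = 39+61+55-17-32-27+13 = 92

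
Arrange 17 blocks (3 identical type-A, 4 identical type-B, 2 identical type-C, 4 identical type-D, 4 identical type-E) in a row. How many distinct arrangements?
17! / (3! × 4! × 2! × 4! × 4!) = 2144142000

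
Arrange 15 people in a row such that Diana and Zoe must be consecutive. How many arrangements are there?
Treat the 2 as one block: (15-2+1)! × 2! = 87178291200 × 2 = 174356582400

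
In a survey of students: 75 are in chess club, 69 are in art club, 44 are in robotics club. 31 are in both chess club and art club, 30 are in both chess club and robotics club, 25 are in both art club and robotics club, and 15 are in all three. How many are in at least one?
|A∪B∪C| = 75+69+44-31-30-25+15 = 117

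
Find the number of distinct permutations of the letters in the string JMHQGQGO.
8! / (2! × 2! × 1! × 1! × 1! × 1!) = 10080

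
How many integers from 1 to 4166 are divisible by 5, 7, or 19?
⌊4166/5⌋+⌊4166/7⌋+⌊4166/19⌋ - ⌊4166/35⌋-⌊4166/95⌋-⌊4166/133⌋ + ⌊4166/665⌋ = 833+595+219 - 119-43-31 + 6 = 1460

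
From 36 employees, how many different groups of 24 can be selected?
C(36,24) = 36!/(24!×12!) = 1251677700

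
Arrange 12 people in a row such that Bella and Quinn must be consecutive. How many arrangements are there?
Treat the 2 as one block: (12-2+1)! × 2! = 39916800 × 2 = 79833600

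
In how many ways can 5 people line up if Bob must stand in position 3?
Fix one position: (5-1)! = 24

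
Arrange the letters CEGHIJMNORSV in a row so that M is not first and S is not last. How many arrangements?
By inclusion-exclusion: 12! - 2×(12-1)! + (12-2)! = 479001600 - 79833600 + 3628800 = 402796800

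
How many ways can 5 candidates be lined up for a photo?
5! = 120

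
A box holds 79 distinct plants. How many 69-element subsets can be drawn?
C(79,69) = 79!/(69!×10!) = 1440680596355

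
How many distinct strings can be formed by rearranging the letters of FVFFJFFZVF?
10! / (2! × 1! × 1! × 6!) = 2520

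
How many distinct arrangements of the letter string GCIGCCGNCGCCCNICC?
17! / (2! × 9! × 4! × 2!) = 10210200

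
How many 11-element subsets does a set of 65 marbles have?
C(65,11) = 65!/(11!×54!) = 895068996640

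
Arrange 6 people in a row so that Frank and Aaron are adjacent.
Treat as block: (6-1)! × 2! = 120 × 2 = 240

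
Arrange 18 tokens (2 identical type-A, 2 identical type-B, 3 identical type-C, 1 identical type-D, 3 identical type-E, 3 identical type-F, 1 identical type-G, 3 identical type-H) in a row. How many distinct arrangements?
18! / (2! × 2! × 3! × 1! × 3! × 3! × 1! × 3!) = 1235025792000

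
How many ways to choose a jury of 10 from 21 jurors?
C(21,10) = 21!/(10!×11!) = 352716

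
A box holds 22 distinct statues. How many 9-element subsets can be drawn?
C(22,9) = 22!/(9!×13!) = 497420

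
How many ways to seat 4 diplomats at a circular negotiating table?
Circular: fix one position, arrange the rest. (4-1)! = 6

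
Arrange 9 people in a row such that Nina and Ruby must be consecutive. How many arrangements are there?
Treat the 2 as one block: (9-2+1)! × 2! = 40320 × 2 = 80640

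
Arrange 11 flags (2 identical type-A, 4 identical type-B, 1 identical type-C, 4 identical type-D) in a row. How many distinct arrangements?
11! / (2! × 4! × 1! × 4!) = 34650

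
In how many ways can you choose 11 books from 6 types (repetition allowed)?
C(11+6-1, 6-1) = C(16, 5) = 4368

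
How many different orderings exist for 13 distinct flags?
13! = 6227020800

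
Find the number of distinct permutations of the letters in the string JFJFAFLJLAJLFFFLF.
17! / (7! × 4! × 2! × 4!) = 61261200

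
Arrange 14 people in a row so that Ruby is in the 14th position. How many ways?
Fix one position: (14-1)! = 6227020800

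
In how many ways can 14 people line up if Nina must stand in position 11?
Fix one position: (14-1)! = 6227020800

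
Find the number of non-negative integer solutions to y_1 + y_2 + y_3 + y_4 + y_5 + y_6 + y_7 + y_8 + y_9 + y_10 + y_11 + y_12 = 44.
C(44+12-1, 12-1) = C(55, 11) = 119653565850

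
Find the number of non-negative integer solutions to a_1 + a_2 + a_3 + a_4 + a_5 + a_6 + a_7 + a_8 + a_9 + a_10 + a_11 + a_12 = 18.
C(18+12-1, 12-1) = C(29, 11) = 34597290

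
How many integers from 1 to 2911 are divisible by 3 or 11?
⌊2911/3⌋ + ⌊2911/11⌋ - ⌊2911/33⌋ = 970 + 264 - 88 = 1146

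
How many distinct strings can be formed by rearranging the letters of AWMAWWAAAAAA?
12! / (8! × 3! × 1!) = 1980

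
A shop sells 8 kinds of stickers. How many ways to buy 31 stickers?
C(31+8-1, 8-1) = C(38, 7) = 12620256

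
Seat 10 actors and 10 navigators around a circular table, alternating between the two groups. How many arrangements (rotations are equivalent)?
Fix one of the actors: (10-1)! ways for the remaining actors, × 10! ways for the navigators = 362880 × 3628800 = 1316818944000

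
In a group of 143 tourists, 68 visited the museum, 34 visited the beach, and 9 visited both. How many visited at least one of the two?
|A∪B| = |A| + |B| - |A∩B| = 68 + 34 - 9 = 93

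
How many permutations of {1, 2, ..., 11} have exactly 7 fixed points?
Choose the 7 fixed points C(11,7) = 330, derange the rest: !4 = Σ_{j=0}^{4} (-1)^j·4!/j! = 24 - 24 + 12 - 4 + 1 = 9. Product = 330 × 9 = 2970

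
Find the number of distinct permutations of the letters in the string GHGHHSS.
7! / (2! × 3! × 2!) = 210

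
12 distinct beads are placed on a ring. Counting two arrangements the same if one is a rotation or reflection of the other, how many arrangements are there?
(12-1)!/2 = 39916800/2 = 19958400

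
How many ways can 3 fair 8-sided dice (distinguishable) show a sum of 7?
Coefficient of x^7 in (x + x² + ... + x^8)^3. By inclusion-exclusion on dice exceeding 8: Σ_j (-1)^j C(3,j)·C(7-1-8j, 2) = C(3,0)·C(6,2) = 1·15 = 15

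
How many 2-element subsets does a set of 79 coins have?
C(79,2) = 79!/(2!×77!) = 3081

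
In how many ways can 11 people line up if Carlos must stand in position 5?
Fix one position: (11-1)! = 3628800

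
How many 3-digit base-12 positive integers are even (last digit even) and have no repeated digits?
Last∈{0,2,4,6,8,10}. Last=0: 110. Last nonzero: 5×10×P(10,1) = 500. Total = 610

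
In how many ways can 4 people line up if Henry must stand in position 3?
Fix one position: (4-1)! = 6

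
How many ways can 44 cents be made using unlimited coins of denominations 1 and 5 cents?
Coefficient of x^44 in 1/(1-x^1) · 1/(1-x^5). Use j coins of 5 for j = 0..⌊44/5⌋ = 8, the rest in 1s: 8 + 1 = 9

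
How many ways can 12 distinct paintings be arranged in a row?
12! = 479001600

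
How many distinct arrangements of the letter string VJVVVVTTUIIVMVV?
15! / (1! × 1! × 2! × 1! × 8! × 2!) = 8108100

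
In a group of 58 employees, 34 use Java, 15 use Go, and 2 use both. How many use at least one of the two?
|A∪B| = |A| + |B| - |A∩B| = 34 + 15 - 2 = 47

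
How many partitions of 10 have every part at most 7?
Let r_j(i) = number of partitions of i into parts ≤ j, for i = 0..10. r_1(i) = 1 for all i; r_j(i) = r_{j-1}(i) + r_j(i-j). Rows j = 2..7: ≤2: 1 1 2 2 3 3 4 4 5 5 6; ≤3: 1 1 2 3 4 5 7 8 10 12 14; ≤4: 1 1 2 3 5 6 9 11 15 18 23; ≤5: 1 1 2 3 5 7 10 13 18 23 30; ≤6: 1 1 2 3 5 7 11 14 20 26 35; ≤7: 1 1 2 3 5 7 11 15 21 28 38. r_7(10) = 38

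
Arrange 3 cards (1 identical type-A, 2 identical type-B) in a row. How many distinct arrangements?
3! / (1! × 2!) = 3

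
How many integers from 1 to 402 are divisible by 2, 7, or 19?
⌊402/2⌋+⌊402/7⌋+⌊402/19⌋ - ⌊402/14⌋-⌊402/38⌋-⌊402/133⌋ + ⌊402/266⌋ = 201+57+21 - 28-10-3 + 1 = 239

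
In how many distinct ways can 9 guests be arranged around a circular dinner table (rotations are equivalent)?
Circular: fix one position, arrange the rest. (9-1)! = 40320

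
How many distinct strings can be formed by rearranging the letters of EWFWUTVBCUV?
11! / (1! × 1! × 2! × 1! × 1! × 1! × 2! × 2!) = 4989600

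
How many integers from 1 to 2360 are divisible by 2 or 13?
⌊2360/2⌋ + ⌊2360/13⌋ - ⌊2360/26⌋ = 1180 + 181 - 90 = 1271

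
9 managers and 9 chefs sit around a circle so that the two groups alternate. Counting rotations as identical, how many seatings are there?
Fix one of the managers: (9-1)! ways for the remaining managers, × 9! ways for the chefs = 40320 × 362880 = 14631321600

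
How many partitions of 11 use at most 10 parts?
By conjugation, equals partitions of 11 into parts ≤ 10. Let r_j(i) = number of partitions of i into parts ≤ j, for i = 0..11. r_1(i) = 1 for all i; r_j(i) = r_{j-1}(i) + r_j(i-j). Rows j = 2..10: ≤2: 1 1 2 2 3 3 4 4 5 5 6 6; ≤3: 1 1 2 3 4 5 7 8 10 12 14 16; ≤4: 1 1 2 3 5 6 9 11 15 18 23 27; ≤5: 1 1 2 3 5 7 10 13 18 23 30 37; ≤6: 1 1 2 3 5 7 11 14 20 26 35 44; ≤7: 1 1 2 3 5 7 11 15 21 28 38 49; ≤8: 1 1 2 3 5 7 11 15 22 29 40 52; ≤9: 1 1 2 3 5 7 11 15 22 30 41 54; ≤10: 1 1 2 3 5 7 11 15 22 30 42 55. r_10(11) = 55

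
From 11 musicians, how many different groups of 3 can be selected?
C(11,3) = 11!/(3!×8!) = 165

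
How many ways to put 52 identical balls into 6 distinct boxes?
C(52+6-1, 6-1) = C(57, 5) = 4187106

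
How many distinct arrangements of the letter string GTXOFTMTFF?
10! / (1! × 1! × 3! × 1! × 1! × 3!) = 100800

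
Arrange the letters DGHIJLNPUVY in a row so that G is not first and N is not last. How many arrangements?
By inclusion-exclusion: 11! - 2×(11-1)! + (11-2)! = 39916800 - 7257600 + 362880 = 33022080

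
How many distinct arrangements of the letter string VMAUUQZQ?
8! / (2! × 1! × 1! × 1! × 2! × 1!) = 10080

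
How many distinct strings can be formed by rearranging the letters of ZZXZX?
5! / (2! × 3!) = 10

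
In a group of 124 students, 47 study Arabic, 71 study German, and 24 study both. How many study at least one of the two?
|A∪B| = |A| + |B| - |A∩B| = 47 + 71 - 24 = 94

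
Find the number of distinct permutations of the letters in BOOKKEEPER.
10! / (1! × 2! × 2! × 3! × 1! × 1!) = 151200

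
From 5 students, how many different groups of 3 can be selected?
C(5,3) = 5!/(3!×2!) = 10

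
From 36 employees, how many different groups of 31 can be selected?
C(36,31) = 36!/(31!×5!) = 376992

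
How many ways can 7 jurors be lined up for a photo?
7! = 5040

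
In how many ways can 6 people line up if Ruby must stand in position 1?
Fix one position: (6-1)! = 120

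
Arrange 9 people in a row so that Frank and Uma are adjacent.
Treat as block: (9-1)! × 2! = 40320 × 2 = 80640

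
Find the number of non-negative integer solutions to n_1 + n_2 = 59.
C(59+2-1, 2-1) = C(60, 1) = 60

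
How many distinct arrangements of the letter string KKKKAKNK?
8! / (6! × 1! × 1!) = 56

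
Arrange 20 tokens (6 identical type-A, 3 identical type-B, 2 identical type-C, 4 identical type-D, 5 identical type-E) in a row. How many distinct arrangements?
20! / (6! × 3! × 2! × 4! × 5!) = 97772875200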